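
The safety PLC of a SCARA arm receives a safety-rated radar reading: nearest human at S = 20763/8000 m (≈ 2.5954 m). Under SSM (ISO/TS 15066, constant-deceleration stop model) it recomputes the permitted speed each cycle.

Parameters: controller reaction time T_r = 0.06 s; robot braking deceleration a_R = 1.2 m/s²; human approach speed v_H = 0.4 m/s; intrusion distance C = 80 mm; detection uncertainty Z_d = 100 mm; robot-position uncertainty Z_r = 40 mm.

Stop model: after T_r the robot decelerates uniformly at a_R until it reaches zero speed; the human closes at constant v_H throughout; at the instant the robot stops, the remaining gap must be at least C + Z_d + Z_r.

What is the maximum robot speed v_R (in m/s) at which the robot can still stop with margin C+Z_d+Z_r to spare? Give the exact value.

v_R_max = 39/20 m/s = 1.9500 m/s

collect terms ⇒ (5/12)·v_R² + (59/150)·v_R + (-18811/8000) = 0
  disc = (59/150)² − 4·(5/12)·(-18811/8000) = 1466521/360000 ; √disc = 1211/600
  v_R = (−(59/150) + 1211/600) / (2·(5/12)) = 39/20 m/s
check:
stop time T_s = (39/20)/(6/5) = 1.6250 s
reaction-phase robot travel = 1.9500·0.0600 = 0.1170 m
robot under decel: 1.9500²/(2·1.2000) = 1.5844 m
person approaches 0.4000·(0.0600+1.6250) = 0.6740 m
residual clearance needed = 0.0800+0.1000+0.0400 = 0.2200 m
sum ≈ 0.1170+1.5844+0.6740+0.2200 ≈ 2.5954 m = S ✓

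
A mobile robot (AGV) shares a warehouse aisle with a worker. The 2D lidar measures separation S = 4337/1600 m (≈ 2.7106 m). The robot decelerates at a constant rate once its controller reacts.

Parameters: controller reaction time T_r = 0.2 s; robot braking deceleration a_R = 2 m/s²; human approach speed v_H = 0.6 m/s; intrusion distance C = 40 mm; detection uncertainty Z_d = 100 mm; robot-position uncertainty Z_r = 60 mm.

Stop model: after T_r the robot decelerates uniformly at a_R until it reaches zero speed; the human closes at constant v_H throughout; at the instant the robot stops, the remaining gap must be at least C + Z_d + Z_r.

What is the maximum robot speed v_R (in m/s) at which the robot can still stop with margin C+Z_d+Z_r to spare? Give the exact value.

quadratic (1/4)·v² + (1/2)·v + (-153/64) = 0
  disc = (1/2)² − 4·(1/4)·(-153/64) = 169/64 ; √disc = 13/8
  v_R = (−(1/2) + 13/8) / (2·(1/4)) = 9/4 m/s
check:
stop time T_s = (9/4)/2 = 1.1250 s
reaction-phase robot travel = 2.2500·0.2000 = 0.4500 m
braking distance = 2.2500²/(2·2.0000) = 1.2656 m
person approaches 0.6000·(0.2000+1.1250) = 0.7950 m
residual clearance needed = 0.0400+0.1000+0.0600 = 0.2000 m
sum ≈ 0.4500+1.2656+0.7950+0.2000 ≈ 2.7106 m = S ✓

v_R_max = 9/4 m/s = 2.2500 m/s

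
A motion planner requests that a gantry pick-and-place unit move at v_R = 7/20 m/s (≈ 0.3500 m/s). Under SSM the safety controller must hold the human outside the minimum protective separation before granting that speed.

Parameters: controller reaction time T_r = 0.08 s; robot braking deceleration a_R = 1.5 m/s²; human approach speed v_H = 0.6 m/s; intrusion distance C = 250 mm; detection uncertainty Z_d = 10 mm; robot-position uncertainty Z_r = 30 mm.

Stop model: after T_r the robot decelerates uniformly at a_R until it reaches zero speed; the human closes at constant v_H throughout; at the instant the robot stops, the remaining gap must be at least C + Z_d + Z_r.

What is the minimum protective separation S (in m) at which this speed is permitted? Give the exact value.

braking lasts T_s = (7/20)/(3/2) = 0.2333 s
robot covers v_R·T_r = 0.3500·0.0800 = 0.0280 m before braking
robot under decel: 0.3500²/(2·1.5000) = 0.0408 m
human over T_r+T_s: 0.6000·(0.0800+0.2333) = 0.1880 m
margins: 0.2500+0.0100+0.0300 = 0.2900 m
S_min ≈ 0.0280+0.0408+0.1880+0.2900  ⇒  S_min = 3281/6000 m

S_min = 3281/6000 m = 0.5468 m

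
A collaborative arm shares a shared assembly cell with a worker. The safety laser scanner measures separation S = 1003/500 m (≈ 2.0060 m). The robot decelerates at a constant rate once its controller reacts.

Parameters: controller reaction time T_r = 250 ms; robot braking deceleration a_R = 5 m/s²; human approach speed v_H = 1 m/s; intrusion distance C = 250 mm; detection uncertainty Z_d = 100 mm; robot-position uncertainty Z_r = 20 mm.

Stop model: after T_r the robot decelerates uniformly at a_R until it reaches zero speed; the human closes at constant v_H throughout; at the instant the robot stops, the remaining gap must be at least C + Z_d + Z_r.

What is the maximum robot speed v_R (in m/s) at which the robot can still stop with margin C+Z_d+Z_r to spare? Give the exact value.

v_R_max = 21/10 m/s = 2.1000 m/s

quadratic (1/10)·v² + (9/20)·v + (-693/500) = 0
  disc = (9/20)² − 4·(1/10)·(-693/500) = 7569/10000 ; √disc = 87/100
  v_R = (−(9/20) + 87/100) / (2·(1/10)) = 21/10 m/s
check:
T_s = v_R/a_R = (21/10)/5 = 0.4200 s
robot in T_r: 2.1000·0.2500 = 0.5250 m
robot covers 2.1000·0.4200 − ½·5.0000·0.4200² = 0.4410 m while stopping
human over T_r+T_s: 1.0000·(0.2500+0.4200) = 0.6700 m
residual clearance needed = 0.2500+0.1000+0.0200 = 0.3700 m
sum ≈ 0.5250+0.4410+0.6700+0.3700 ≈ 2.0060 m = S ✓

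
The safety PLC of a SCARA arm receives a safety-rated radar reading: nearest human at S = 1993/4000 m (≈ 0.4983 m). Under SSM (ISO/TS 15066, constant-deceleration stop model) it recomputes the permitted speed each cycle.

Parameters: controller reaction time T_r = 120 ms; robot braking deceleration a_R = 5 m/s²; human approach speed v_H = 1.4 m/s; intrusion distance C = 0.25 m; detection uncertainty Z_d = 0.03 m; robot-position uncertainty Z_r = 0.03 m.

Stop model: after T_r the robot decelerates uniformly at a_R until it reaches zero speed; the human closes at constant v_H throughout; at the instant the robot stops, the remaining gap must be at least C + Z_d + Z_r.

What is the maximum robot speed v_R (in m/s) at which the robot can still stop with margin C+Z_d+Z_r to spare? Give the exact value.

collect terms ⇒ (1/10)·v_R² + (2/5)·v_R + (-81/4000) = 0
  disc = (2/5)² − 4·(1/10)·(-81/4000) = 1681/10000 ; √disc = 41/100
  v_R = (−(2/5) + 41/100) / (2·(1/10)) = 1/20 m/s
check:
T_s = v_R/a_R = (1/20)/5 = 0.0100 s
reaction-phase robot travel = 0.0500·0.1200 = 0.0060 m
robot under decel: 0.0500²/(2·5.0000) = 0.0003 m
human closes 1.4000·0.1300 = 0.1820 m
residual clearance needed = 0.2500+0.0300+0.0300 = 0.3100 m
sum ≈ 0.0060+0.0003+0.1820+0.3100 ≈ 0.4983 m = S ✓

v_R_max = 1/20 m/s = 0.0500 m/s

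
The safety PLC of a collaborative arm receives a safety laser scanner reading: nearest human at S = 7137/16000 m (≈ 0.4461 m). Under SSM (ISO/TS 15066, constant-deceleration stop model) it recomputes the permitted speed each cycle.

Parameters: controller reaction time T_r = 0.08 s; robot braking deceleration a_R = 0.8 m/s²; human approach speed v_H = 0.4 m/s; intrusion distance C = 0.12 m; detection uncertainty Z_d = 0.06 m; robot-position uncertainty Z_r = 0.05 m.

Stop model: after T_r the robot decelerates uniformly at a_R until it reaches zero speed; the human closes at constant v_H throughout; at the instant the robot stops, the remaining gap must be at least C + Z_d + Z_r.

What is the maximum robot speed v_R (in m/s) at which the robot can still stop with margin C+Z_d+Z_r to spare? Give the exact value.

at the boundary: (5/8)·v² + (29/50)·v + (-589/3200) = 0
  disc = (29/50)² − 4·(5/8)·(-589/3200) = 127449/160000 ; √disc = 357/400
  v_R = (−(29/50) + 357/400) / (2·(5/8)) = 1/4 m/s
check:
braking lasts T_s = (1/4)/(4/5) = 0.3125 s
reaction-phase robot travel = 0.2500·0.0800 = 0.0200 m
robot under decel: 0.2500²/(2·0.8000) = 0.0391 m
person approaches 0.4000·(0.0800+0.3125) = 0.1570 m
C+Z_d+Z_r = 0.1200+0.0600+0.0500 = 0.2300 m
sum ≈ 0.0200+0.0391+0.1570+0.2300 ≈ 0.4461 m = S ✓

v_R_max = 1/4 m/s = 0.2500 m/s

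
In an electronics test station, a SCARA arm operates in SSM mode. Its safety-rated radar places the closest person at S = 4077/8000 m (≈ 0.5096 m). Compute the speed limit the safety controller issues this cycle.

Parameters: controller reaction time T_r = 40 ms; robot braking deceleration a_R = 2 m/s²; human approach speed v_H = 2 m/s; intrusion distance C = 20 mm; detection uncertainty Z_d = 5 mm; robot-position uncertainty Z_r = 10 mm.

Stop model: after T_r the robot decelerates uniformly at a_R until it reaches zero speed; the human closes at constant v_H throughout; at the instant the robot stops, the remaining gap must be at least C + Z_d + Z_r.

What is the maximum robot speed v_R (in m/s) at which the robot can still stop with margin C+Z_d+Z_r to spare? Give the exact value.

collect terms ⇒ (1/4)·v_R² + (26/25)·v_R + (-3157/8000) = 0
  disc = (26/25)² − 4·(1/4)·(-3157/8000) = 59049/40000 ; √disc = 243/200
  v_R = (−(26/25) + 243/200) / (2·(1/4)) = 7/20 m/s
check:
T_s = v_R/a_R = (7/20)/2 = 0.1750 s
robot in T_r: 0.3500·0.0400 = 0.0140 m
robot covers 0.3500·0.1750 − ½·2.0000·0.1750² = 0.0306 m while stopping
human closes 2.0000·0.2150 = 0.4300 m
residual clearance needed = 0.0200+0.0050+0.0100 = 0.0350 m
sum ≈ 0.0140+0.0306+0.4300+0.0350 ≈ 0.5096 m = S ✓

v_R_max = 7/20 m/s = 0.3500 m/s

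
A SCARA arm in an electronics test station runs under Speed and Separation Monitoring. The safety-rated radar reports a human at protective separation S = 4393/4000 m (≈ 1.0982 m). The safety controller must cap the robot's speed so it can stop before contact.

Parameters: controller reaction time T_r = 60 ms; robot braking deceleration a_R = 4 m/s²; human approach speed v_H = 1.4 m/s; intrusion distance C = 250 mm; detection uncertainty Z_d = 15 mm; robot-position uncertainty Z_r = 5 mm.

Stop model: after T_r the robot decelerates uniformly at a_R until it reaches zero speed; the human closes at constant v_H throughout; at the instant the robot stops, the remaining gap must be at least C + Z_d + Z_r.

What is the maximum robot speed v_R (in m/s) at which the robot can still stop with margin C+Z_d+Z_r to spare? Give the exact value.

quadratic (1/8)·v² + (41/100)·v + (-2977/4000) = 0
  disc = (41/100)² − 4·(1/8)·(-2977/4000) = 21609/40000 ; √disc = 147/200
  v_R = (−(41/100) + 147/200) / (2·(1/8)) = 13/10 m/s
check:
braking lasts T_s = (13/10)/4 = 0.3250 s
robot covers v_R·T_r = 1.3000·0.0600 = 0.0780 m before braking
braking distance = 1.3000²/(2·4.0000) = 0.2112 m
human over T_r+T_s: 1.4000·(0.0600+0.3250) = 0.5390 m
margins: 0.2500+0.0150+0.0050 = 0.2700 m
sum ≈ 0.0780+0.2112+0.5390+0.2700 ≈ 1.0982 m = S ✓

v_R_max = 13/10 m/s = 1.3000 m/s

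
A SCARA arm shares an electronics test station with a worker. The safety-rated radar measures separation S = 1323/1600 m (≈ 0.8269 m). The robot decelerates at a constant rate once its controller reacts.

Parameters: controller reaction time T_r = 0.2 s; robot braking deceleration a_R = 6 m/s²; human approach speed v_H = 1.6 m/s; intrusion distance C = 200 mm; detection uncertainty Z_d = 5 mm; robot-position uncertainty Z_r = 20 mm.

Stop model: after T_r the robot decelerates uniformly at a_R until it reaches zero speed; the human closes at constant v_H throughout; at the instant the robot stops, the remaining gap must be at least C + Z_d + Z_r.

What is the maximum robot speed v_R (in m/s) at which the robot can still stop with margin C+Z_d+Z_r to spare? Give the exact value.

v_R_max = 11/20 m/s = 0.5500 m/s

collect terms ⇒ (1/12)·v_R² + (7/15)·v_R + (-451/1600) = 0
  disc = (7/15)² − 4·(1/12)·(-451/1600) = 4489/14400 ; √disc = 67/120
  v_R = (−(7/15) + 67/120) / (2·(1/12)) = 11/20 m/s
check:
stop time T_s = (11/20)/6 = 0.0917 s
robot in T_r: 0.5500·0.2000 = 0.1100 m
robot under decel: 0.5500²/(2·6.0000) = 0.0252 m
human closes 1.6000·0.2917 = 0.4667 m
margins: 0.2000+0.0050+0.0200 = 0.2250 m
sum ≈ 0.1100+0.0252+0.4667+0.2250 ≈ 0.8269 m = S ✓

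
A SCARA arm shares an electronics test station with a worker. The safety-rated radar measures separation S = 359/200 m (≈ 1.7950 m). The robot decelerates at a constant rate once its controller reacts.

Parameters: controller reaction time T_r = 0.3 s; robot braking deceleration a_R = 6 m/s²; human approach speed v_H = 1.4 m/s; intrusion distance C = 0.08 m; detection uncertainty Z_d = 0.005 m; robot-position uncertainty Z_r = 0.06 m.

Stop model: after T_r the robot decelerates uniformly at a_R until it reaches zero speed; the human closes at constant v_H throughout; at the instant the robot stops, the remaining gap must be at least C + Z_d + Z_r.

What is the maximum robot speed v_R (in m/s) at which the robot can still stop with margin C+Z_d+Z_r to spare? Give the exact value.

collect terms ⇒ (1/12)·v_R² + (8/15)·v_R + (-123/100) = 0
  disc = (8/15)² − 4·(1/12)·(-123/100) = 25/36 ; √disc = 5/6
  v_R = (−(8/15) + 5/6) / (2·(1/12)) = 9/5 m/s
check:
stop time T_s = (9/5)/6 = 0.3000 s
robot in T_r: 1.8000·0.3000 = 0.5400 m
robot covers 1.8000·0.3000 − ½·6.0000·0.3000² = 0.2700 m while stopping
human over T_r+T_s: 1.4000·(0.3000+0.3000) = 0.8400 m
residual clearance needed = 0.0800+0.0050+0.0600 = 0.1450 m
sum ≈ 0.5400+0.2700+0.8400+0.1450 ≈ 1.7950 m = S ✓

v_R_max = 9/5 m/s = 1.8000 m/s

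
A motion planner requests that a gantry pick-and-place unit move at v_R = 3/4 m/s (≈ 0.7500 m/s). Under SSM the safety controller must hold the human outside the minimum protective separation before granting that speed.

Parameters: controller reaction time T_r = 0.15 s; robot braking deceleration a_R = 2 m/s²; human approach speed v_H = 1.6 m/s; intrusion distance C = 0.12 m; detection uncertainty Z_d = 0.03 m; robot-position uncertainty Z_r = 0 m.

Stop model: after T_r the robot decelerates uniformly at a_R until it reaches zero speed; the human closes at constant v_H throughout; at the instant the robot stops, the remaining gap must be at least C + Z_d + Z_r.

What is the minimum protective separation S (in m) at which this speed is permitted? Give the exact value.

braking lasts T_s = (3/4)/2 = 0.3750 s
reaction-phase robot travel = 0.7500·0.1500 = 0.1125 m
robot covers 0.7500·0.3750 − ½·2.0000·0.3750² = 0.1406 m while stopping
human closes 1.6000·0.5250 = 0.8400 m
C+Z_d+Z_r = 0.1200+0.0300+0.0000 = 0.1500 m
S_min ≈ 0.1125+0.1406+0.8400+0.1500  ⇒  S_min = 1989/1600 m

S_min = 1989/1600 m = 1.2431 m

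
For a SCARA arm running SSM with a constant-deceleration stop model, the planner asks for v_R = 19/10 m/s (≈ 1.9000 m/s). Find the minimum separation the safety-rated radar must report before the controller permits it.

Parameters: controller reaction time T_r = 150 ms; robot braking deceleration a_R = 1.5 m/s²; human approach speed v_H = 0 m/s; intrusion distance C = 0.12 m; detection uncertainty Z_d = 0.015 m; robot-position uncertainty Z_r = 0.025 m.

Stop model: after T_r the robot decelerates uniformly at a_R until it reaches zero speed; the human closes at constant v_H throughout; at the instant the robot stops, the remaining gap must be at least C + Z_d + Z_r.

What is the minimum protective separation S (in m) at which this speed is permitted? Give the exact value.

stop time T_s = (19/10)/(3/2) = 1.2667 s
robot in T_r: 1.9000·0.1500 = 0.2850 m
braking distance = 1.9000²/(2·1.5000) = 1.2033 m
human closes 0.0000·1.4167 = 0.0000 m
margins: 0.1200+0.0150+0.0250 = 0.1600 m
S_min ≈ 0.2850+1.2033+0.0000+0.1600  ⇒  S_min = 989/600 m

S_min = 989/600 m = 1.6483 m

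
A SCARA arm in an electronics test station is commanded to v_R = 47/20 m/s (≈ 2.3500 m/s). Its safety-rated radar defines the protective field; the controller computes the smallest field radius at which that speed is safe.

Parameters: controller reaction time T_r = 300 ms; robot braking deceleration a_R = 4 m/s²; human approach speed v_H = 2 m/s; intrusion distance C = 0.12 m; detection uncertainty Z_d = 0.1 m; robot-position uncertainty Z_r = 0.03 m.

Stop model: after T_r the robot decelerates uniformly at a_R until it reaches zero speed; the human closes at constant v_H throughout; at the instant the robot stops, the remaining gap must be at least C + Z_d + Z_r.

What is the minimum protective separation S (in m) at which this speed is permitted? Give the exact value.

T_s = v_R/a_R = (47/20)/4 = 0.5875 s
robot in T_r: 2.3500·0.3000 = 0.7050 m
braking distance = 2.3500²/(2·4.0000) = 0.6903 m
human closes 2.0000·0.8875 = 1.7750 m
residual clearance needed = 0.1200+0.1000+0.0300 = 0.2500 m
S_min ≈ 0.7050+0.6903+1.7750+0.2500  ⇒  S_min = 2189/640 m

S_min = 2189/640 m = 3.4203 m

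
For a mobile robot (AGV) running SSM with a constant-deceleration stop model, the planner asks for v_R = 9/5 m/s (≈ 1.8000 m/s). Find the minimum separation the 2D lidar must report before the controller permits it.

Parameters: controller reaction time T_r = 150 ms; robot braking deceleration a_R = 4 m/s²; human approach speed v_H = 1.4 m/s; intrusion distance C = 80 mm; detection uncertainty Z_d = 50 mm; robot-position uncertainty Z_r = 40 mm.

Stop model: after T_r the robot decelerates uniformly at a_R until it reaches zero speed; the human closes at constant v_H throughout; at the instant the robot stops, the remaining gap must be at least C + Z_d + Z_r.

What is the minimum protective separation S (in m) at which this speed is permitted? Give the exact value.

stop time T_s = (9/5)/4 = 0.4500 s
robot covers v_R·T_r = 1.8000·0.1500 = 0.2700 m before braking
robot under decel: 1.8000²/(2·4.0000) = 0.4050 m
human closes 1.4000·0.6000 = 0.8400 m
margins: 0.0800+0.0500+0.0400 = 0.1700 m
S_min ≈ 0.2700+0.4050+0.8400+0.1700  ⇒  S_min = 337/200 m

S_min = 337/200 m = 1.6850 m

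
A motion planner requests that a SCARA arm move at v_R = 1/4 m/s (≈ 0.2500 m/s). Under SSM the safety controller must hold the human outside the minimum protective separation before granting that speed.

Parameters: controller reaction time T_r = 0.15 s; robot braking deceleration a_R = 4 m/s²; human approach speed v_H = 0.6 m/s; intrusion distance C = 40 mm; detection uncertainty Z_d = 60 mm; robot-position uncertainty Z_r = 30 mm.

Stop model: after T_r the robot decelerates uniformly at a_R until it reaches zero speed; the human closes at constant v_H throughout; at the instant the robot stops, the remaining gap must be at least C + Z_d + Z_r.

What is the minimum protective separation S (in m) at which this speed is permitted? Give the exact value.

S_min = 969/3200 m = 0.3028 m

T_s = v_R/a_R = (1/4)/4 = 0.0625 s
reaction-phase robot travel = 0.2500·0.1500 = 0.0375 m
robot covers 0.2500·0.0625 − ½·4.0000·0.0625² = 0.0078 m while stopping
human over T_r+T_s: 0.6000·(0.1500+0.0625) = 0.1275 m
C+Z_d+Z_r = 0.0400+0.0600+0.0300 = 0.1300 m
S_min ≈ 0.0375+0.0078+0.1275+0.1300  ⇒  S_min = 969/3200 m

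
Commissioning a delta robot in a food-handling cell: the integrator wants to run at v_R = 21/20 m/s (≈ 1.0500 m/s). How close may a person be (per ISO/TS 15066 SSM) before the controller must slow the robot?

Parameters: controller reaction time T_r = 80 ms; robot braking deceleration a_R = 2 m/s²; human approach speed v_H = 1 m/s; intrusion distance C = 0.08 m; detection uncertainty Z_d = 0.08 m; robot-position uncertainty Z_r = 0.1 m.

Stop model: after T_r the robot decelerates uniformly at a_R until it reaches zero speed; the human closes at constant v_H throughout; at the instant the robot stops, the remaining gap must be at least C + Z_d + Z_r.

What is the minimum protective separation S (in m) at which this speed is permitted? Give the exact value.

braking lasts T_s = (21/20)/2 = 0.5250 s
robot covers v_R·T_r = 1.0500·0.0800 = 0.0840 m before braking
robot covers 1.0500·0.5250 − ½·2.0000·0.5250² = 0.2756 m while stopping
human over T_r+T_s: 1.0000·(0.0800+0.5250) = 0.6050 m
C+Z_d+Z_r = 0.0800+0.0800+0.1000 = 0.2600 m
S_min ≈ 0.0840+0.2756+0.6050+0.2600  ⇒  S_min = 9797/8000 m

S_min = 9797/8000 m = 1.2246 m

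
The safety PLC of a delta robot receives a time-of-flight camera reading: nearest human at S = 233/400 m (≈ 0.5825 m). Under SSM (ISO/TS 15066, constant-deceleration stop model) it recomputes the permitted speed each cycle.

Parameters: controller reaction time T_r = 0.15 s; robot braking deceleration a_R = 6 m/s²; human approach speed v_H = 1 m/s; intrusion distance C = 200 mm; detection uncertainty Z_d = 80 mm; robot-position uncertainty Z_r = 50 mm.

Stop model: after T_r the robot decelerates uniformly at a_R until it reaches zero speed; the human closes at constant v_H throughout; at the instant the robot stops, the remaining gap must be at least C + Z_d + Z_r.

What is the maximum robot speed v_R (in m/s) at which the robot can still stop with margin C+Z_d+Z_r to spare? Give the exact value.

collect terms ⇒ (1/12)·v_R² + (19/60)·v_R + (-41/400) = 0
  disc = (19/60)² − 4·(1/12)·(-41/400) = 121/900 ; √disc = 11/30
  v_R = (−(19/60) + 11/30) / (2·(1/12)) = 3/10 m/s
check:
braking lasts T_s = (3/10)/6 = 0.0500 s
robot in T_r: 0.3000·0.1500 = 0.0450 m
braking distance = 0.3000²/(2·6.0000) = 0.0075 m
human over T_r+T_s: 1.0000·(0.1500+0.0500) = 0.2000 m
C+Z_d+Z_r = 0.2000+0.0800+0.0500 = 0.3300 m
sum ≈ 0.0450+0.0075+0.2000+0.3300 ≈ 0.5825 m = S ✓

v_R_max = 3/10 m/s = 0.3000 m/s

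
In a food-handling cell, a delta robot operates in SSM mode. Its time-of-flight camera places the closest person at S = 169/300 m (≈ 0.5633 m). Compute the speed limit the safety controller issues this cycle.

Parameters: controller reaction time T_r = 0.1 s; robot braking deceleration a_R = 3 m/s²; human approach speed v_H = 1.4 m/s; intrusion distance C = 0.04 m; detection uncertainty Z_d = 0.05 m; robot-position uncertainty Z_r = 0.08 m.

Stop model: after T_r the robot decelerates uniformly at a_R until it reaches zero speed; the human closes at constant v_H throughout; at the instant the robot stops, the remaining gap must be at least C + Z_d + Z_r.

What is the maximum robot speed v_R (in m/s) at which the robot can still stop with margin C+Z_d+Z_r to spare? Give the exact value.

quadratic (1/6)·v² + (17/30)·v + (-19/75) = 0
  disc = (17/30)² − 4·(1/6)·(-19/75) = 49/100 ; √disc = 7/10
  v_R = (−(17/30) + 7/10) / (2·(1/6)) = 2/5 m/s
check:
stop time T_s = (2/5)/3 = 0.1333 s
robot in T_r: 0.4000·0.1000 = 0.0400 m
robot covers 0.4000·0.1333 − ½·3.0000·0.1333² = 0.0267 m while stopping
person approaches 1.4000·(0.1000+0.1333) = 0.3267 m
residual clearance needed = 0.0400+0.0500+0.0800 = 0.1700 m
sum ≈ 0.0400+0.0267+0.3267+0.1700 ≈ 0.5633 m = S ✓

v_R_max = 2/5 m/s = 0.4000 m/s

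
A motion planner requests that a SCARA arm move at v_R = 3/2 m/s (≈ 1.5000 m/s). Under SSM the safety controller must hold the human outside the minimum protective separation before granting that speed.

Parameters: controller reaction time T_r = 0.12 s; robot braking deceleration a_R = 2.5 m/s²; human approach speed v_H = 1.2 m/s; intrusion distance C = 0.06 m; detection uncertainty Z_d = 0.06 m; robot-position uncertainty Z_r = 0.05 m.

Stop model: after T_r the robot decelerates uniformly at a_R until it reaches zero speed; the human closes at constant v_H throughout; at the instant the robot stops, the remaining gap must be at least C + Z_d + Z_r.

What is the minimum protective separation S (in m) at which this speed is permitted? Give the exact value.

S_min = 208/125 m = 1.6640 m

T_s = v_R/a_R = (3/2)/(5/2) = 0.6000 s
robot covers v_R·T_r = 1.5000·0.1200 = 0.1800 m before braking
braking distance = 1.5000²/(2·2.5000) = 0.4500 m
human over T_r+T_s: 1.2000·(0.1200+0.6000) = 0.8640 m
margins: 0.0600+0.0600+0.0500 = 0.1700 m
S_min ≈ 0.1800+0.4500+0.8640+0.1700  ⇒  S_min = 208/125 m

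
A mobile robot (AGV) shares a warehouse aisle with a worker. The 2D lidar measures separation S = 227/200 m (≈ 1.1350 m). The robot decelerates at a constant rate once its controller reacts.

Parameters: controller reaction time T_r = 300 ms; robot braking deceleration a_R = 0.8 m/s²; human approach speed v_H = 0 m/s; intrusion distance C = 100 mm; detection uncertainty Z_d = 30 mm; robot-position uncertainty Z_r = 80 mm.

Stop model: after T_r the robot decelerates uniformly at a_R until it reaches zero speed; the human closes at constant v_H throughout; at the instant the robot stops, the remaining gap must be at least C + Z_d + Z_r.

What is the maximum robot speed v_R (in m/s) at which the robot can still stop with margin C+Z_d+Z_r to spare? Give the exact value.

v_R_max = 1 m/s = 1.0000 m/s

collect terms ⇒ (5/8)·v_R² + (3/10)·v_R + (-37/40) = 0
  disc = (3/10)² − 4·(5/8)·(-37/40) = 961/400 ; √disc = 31/20
  v_R = (−(3/10) + 31/20) / (2·(5/8)) = 1 m/s
check:
stop time T_s = 1/(4/5) = 1.2500 s
robot covers v_R·T_r = 1.0000·0.3000 = 0.3000 m before braking
robot covers 1.0000·1.2500 − ½·0.8000·1.2500² = 0.6250 m while stopping
human closes 0.0000·1.5500 = 0.0000 m
C+Z_d+Z_r = 0.1000+0.0300+0.0800 = 0.2100 m
sum ≈ 0.3000+0.6250+0.0000+0.2100 ≈ 1.1350 m = S ✓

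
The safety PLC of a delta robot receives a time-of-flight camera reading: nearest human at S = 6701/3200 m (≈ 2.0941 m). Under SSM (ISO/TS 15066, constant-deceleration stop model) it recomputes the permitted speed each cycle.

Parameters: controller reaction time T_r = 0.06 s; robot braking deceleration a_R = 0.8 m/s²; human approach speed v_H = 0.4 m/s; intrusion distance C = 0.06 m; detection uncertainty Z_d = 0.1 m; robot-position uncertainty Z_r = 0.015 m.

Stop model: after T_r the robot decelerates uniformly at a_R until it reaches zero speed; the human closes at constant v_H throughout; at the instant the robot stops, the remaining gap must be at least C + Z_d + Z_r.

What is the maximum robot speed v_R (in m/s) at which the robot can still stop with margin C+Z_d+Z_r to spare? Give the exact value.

collect terms ⇒ (5/8)·v_R² + (14/25)·v_R + (-30321/16000) = 0
  disc = (14/25)² − 4·(5/8)·(-30321/16000) = 808201/160000 ; √disc = 899/400
  v_R = (−(14/25) + 899/400) / (2·(5/8)) = 27/20 m/s
check:
braking lasts T_s = (27/20)/(4/5) = 1.6875 s
robot in T_r: 1.3500·0.0600 = 0.0810 m
robot under decel: 1.3500²/(2·0.8000) = 1.1391 m
human closes 0.4000·1.7475 = 0.6990 m
residual clearance needed = 0.0600+0.1000+0.0150 = 0.1750 m
sum ≈ 0.0810+1.1391+0.6990+0.1750 ≈ 2.0941 m = S ✓

v_R_max = 27/20 m/s = 1.3500 m/s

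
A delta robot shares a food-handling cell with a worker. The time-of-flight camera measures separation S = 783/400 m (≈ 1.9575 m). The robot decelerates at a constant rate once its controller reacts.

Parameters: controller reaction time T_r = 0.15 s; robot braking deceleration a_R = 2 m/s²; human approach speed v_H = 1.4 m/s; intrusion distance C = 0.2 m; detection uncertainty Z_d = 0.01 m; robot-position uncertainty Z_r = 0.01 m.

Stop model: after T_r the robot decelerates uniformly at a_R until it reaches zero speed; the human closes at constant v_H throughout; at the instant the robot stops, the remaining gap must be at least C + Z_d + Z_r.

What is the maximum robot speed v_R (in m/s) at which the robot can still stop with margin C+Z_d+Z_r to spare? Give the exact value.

collect terms ⇒ (1/4)·v_R² + (17/20)·v_R + (-611/400) = 0
  disc = (17/20)² − 4·(1/4)·(-611/400) = 9/4 ; √disc = 3/2
  v_R = (−(17/20) + 3/2) / (2·(1/4)) = 13/10 m/s
check:
stop time T_s = (13/10)/2 = 0.6500 s
robot in T_r: 1.3000·0.1500 = 0.1950 m
braking distance = 1.3000²/(2·2.0000) = 0.4225 m
human over T_r+T_s: 1.4000·(0.1500+0.6500) = 1.1200 m
C+Z_d+Z_r = 0.2000+0.0100+0.0100 = 0.2200 m
sum ≈ 0.1950+0.4225+1.1200+0.2200 ≈ 1.9575 m = S ✓

v_R_max = 13/10 m/s = 1.3000 m/s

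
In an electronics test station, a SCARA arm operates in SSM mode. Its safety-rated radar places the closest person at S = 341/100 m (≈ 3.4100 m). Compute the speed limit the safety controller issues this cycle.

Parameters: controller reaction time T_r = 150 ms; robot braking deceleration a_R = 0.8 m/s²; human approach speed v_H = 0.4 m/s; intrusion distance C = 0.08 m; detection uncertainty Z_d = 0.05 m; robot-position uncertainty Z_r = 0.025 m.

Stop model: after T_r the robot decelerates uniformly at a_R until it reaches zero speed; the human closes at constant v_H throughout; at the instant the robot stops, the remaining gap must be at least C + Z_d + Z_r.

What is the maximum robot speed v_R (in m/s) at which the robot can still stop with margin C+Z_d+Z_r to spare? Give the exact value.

v_R_max = 9/5 m/s = 1.8000 m/s

at the boundary: (5/8)·v² + (13/20)·v + (-639/200) = 0
  disc = (13/20)² − 4·(5/8)·(-639/200) = 841/100 ; √disc = 29/10
  v_R = (−(13/20) + 29/10) / (2·(5/8)) = 9/5 m/s
check:
braking lasts T_s = (9/5)/(4/5) = 2.2500 s
robot covers v_R·T_r = 1.8000·0.1500 = 0.2700 m before braking
robot covers 1.8000·2.2500 − ½·0.8000·2.2500² = 2.0250 m while stopping
person approaches 0.4000·(0.1500+2.2500) = 0.9600 m
residual clearance needed = 0.0800+0.0500+0.0250 = 0.1550 m
sum ≈ 0.2700+2.0250+0.9600+0.1550 ≈ 3.4100 m = S ✓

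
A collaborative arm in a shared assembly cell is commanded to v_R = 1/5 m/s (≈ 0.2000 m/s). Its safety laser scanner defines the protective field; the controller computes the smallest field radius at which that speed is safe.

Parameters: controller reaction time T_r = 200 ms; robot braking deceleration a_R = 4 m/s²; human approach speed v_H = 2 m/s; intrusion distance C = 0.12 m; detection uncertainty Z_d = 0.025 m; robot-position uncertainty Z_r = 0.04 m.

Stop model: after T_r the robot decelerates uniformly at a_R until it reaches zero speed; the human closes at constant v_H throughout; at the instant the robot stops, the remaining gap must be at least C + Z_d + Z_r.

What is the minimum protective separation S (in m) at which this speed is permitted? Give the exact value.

T_s = v_R/a_R = (1/5)/4 = 0.0500 s
robot covers v_R·T_r = 0.2000·0.2000 = 0.0400 m before braking
robot covers 0.2000·0.0500 − ½·4.0000·0.0500² = 0.0050 m while stopping
person approaches 2.0000·(0.2000+0.0500) = 0.5000 m
residual clearance needed = 0.1200+0.0250+0.0400 = 0.1850 m
S_min ≈ 0.0400+0.0050+0.5000+0.1850  ⇒  S_min = 73/100 m

S_min = 73/100 m = 0.7300 m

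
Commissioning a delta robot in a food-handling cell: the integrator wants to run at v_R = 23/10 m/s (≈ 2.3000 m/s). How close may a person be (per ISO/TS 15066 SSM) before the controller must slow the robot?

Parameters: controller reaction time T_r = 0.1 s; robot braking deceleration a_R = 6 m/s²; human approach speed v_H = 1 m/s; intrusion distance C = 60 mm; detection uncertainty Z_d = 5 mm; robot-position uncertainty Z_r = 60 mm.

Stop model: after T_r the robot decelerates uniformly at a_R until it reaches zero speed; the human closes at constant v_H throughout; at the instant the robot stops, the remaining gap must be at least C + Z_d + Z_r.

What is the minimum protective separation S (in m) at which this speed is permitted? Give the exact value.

S_min = 307/240 m = 1.2792 m

stop time T_s = (23/10)/6 = 0.3833 s
reaction-phase robot travel = 2.3000·0.1000 = 0.2300 m
robot covers 2.3000·0.3833 − ½·6.0000·0.3833² = 0.4408 m while stopping
person approaches 1.0000·(0.1000+0.3833) = 0.4833 m
residual clearance needed = 0.0600+0.0050+0.0600 = 0.1250 m
S_min ≈ 0.2300+0.4408+0.4833+0.1250  ⇒  S_min = 307/240 m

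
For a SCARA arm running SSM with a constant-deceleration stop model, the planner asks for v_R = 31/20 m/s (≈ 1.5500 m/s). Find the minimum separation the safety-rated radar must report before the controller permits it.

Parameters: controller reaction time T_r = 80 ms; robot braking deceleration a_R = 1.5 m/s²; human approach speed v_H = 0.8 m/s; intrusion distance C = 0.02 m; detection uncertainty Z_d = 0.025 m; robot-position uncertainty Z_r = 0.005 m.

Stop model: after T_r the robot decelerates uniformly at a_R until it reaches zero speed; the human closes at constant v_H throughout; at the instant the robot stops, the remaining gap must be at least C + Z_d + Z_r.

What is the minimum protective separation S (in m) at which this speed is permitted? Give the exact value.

stop time T_s = (31/20)/(3/2) = 1.0333 s
reaction-phase robot travel = 1.5500·0.0800 = 0.1240 m
braking distance = 1.5500²/(2·1.5000) = 0.8008 m
human closes 0.8000·1.1133 = 0.8907 m
margins: 0.0200+0.0250+0.0050 = 0.0500 m
S_min ≈ 0.1240+0.8008+0.8907+0.0500  ⇒  S_min = 3731/2000 m

S_min = 3731/2000 m = 1.8655 m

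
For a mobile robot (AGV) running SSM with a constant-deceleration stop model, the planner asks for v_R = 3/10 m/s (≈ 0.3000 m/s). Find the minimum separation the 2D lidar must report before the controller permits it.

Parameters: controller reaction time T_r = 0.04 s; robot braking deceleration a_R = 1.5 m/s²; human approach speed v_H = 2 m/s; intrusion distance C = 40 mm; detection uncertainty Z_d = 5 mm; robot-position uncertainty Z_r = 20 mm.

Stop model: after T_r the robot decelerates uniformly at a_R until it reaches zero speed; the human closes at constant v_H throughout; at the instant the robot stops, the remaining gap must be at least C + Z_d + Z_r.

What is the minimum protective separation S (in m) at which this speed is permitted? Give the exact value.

S_min = 587/1000 m = 0.5870 m

stop time T_s = (3/10)/(3/2) = 0.2000 s
robot in T_r: 0.3000·0.0400 = 0.0120 m
robot covers 0.3000·0.2000 − ½·1.5000·0.2000² = 0.0300 m while stopping
person approaches 2.0000·(0.0400+0.2000) = 0.4800 m
margins: 0.0400+0.0050+0.0200 = 0.0650 m
S_min ≈ 0.0120+0.0300+0.4800+0.0650  ⇒  S_min = 587/1000 m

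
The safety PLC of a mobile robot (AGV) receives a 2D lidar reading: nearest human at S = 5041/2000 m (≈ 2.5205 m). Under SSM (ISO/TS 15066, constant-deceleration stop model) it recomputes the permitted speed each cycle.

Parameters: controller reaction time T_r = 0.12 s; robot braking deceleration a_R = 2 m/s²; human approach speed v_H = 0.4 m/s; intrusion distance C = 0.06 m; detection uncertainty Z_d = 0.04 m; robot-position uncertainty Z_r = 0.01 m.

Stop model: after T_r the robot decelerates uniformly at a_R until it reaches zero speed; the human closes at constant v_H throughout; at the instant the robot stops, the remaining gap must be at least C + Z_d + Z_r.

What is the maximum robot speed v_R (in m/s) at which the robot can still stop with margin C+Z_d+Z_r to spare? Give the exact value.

collect terms ⇒ (1/4)·v_R² + (8/25)·v_R + (-189/80) = 0
  disc = (8/25)² − 4·(1/4)·(-189/80) = 24649/10000 ; √disc = 157/100
  v_R = (−(8/25) + 157/100) / (2·(1/4)) = 5/2 m/s
check:
T_s = v_R/a_R = (5/2)/2 = 1.2500 s
robot covers v_R·T_r = 2.5000·0.1200 = 0.3000 m before braking
braking distance = 2.5000²/(2·2.0000) = 1.5625 m
human closes 0.4000·1.3700 = 0.5480 m
C+Z_d+Z_r = 0.0600+0.0400+0.0100 = 0.1100 m
sum ≈ 0.3000+1.5625+0.5480+0.1100 ≈ 2.5205 m = S ✓

v_R_max = 5/2 m/s = 2.5000 m/s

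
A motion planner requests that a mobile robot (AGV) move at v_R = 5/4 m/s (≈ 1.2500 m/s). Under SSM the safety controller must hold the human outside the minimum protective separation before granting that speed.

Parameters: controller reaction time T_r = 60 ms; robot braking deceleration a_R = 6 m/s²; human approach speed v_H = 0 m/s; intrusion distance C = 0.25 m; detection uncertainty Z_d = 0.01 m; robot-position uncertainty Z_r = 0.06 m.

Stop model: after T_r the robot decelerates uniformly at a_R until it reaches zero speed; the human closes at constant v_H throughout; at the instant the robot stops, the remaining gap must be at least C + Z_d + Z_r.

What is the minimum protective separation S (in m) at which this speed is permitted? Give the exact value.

braking lasts T_s = (5/4)/6 = 0.2083 s
robot in T_r: 1.2500·0.0600 = 0.0750 m
robot under decel: 1.2500²/(2·6.0000) = 0.1302 m
human over T_r+T_s: 0.0000·(0.0600+0.2083) = 0.0000 m
residual clearance needed = 0.2500+0.0100+0.0600 = 0.3200 m
S_min ≈ 0.0750+0.1302+0.0000+0.3200  ⇒  S_min = 2521/4800 m

S_min = 2521/4800 m = 0.5252 m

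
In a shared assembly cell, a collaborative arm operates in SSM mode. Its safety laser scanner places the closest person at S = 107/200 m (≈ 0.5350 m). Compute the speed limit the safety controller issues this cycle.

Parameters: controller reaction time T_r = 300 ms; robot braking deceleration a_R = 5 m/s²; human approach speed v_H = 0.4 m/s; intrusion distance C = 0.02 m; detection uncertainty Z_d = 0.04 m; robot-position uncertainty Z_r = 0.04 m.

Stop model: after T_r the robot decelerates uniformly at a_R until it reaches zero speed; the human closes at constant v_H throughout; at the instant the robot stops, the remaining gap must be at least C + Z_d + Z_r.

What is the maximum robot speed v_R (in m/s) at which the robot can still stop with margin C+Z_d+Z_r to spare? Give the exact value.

v_R_max = 7/10 m/s = 0.7000 m/s

collect terms ⇒ (1/10)·v_R² + (19/50)·v_R + (-63/200) = 0
  disc = (19/50)² − 4·(1/10)·(-63/200) = 169/625 ; √disc = 13/25
  v_R = (−(19/50) + 13/25) / (2·(1/10)) = 7/10 m/s
check:
braking lasts T_s = (7/10)/5 = 0.1400 s
reaction-phase robot travel = 0.7000·0.3000 = 0.2100 m
robot covers 0.7000·0.1400 − ½·5.0000·0.1400² = 0.0490 m while stopping
human closes 0.4000·0.4400 = 0.1760 m
margins: 0.0200+0.0400+0.0400 = 0.1000 m
sum ≈ 0.2100+0.0490+0.1760+0.1000 ≈ 0.5350 m = S ✓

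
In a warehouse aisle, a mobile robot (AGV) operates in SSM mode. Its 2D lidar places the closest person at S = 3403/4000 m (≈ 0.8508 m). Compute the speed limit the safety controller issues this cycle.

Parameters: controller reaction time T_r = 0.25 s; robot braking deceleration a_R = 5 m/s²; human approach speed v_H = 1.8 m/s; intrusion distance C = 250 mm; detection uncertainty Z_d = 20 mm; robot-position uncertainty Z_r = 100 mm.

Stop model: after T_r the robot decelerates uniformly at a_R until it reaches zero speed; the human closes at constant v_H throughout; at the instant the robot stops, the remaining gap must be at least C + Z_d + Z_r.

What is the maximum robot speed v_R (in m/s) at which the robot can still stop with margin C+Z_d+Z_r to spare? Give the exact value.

quadratic (1/10)·v² + (61/100)·v + (-123/4000) = 0
  disc = (61/100)² − 4·(1/10)·(-123/4000) = 961/2500 ; √disc = 31/50
  v_R = (−(61/100) + 31/50) / (2·(1/10)) = 1/20 m/s
check:
stop time T_s = (1/20)/5 = 0.0100 s
robot covers v_R·T_r = 0.0500·0.2500 = 0.0125 m before braking
braking distance = 0.0500²/(2·5.0000) = 0.0003 m
human over T_r+T_s: 1.8000·(0.2500+0.0100) = 0.4680 m
margins: 0.2500+0.0200+0.1000 = 0.3700 m
sum ≈ 0.0125+0.0003+0.4680+0.3700 ≈ 0.8508 m = S ✓

v_R_max = 1/20 m/s = 0.0500 m/s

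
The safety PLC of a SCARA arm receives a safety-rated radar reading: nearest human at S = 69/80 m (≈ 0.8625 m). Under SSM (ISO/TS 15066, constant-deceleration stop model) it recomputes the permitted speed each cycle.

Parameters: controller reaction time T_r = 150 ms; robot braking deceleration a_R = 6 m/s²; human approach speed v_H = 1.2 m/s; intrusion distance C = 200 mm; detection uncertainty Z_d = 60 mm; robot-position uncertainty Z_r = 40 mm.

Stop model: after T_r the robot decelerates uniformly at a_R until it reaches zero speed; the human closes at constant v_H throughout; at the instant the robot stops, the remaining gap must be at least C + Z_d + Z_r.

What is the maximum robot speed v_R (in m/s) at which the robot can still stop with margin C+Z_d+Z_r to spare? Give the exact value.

v_R_max = 9/10 m/s = 0.9000 m/s

quadratic (1/12)·v² + (7/20)·v + (-153/400) = 0
  disc = (7/20)² − 4·(1/12)·(-153/400) = 1/4 ; √disc = 1/2
  v_R = (−(7/20) + 1/2) / (2·(1/12)) = 9/10 m/s
check:
stop time T_s = (9/10)/6 = 0.1500 s
robot covers v_R·T_r = 0.9000·0.1500 = 0.1350 m before braking
robot covers 0.9000·0.1500 − ½·6.0000·0.1500² = 0.0675 m while stopping
human over T_r+T_s: 1.2000·(0.1500+0.1500) = 0.3600 m
residual clearance needed = 0.2000+0.0600+0.0400 = 0.3000 m
sum ≈ 0.1350+0.0675+0.3600+0.3000 ≈ 0.8625 m = S ✓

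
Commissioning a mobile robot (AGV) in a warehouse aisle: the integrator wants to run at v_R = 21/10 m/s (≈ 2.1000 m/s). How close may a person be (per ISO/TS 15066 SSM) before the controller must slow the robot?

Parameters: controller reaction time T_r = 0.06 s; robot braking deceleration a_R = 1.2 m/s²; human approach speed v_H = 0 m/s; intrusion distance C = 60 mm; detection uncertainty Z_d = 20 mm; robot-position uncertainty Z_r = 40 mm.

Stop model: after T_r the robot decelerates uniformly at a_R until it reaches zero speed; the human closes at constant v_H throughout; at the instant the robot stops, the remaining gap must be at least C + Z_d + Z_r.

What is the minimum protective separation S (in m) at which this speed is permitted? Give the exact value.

stop time T_s = (21/10)/(6/5) = 1.7500 s
reaction-phase robot travel = 2.1000·0.0600 = 0.1260 m
robot covers 2.1000·1.7500 − ½·1.2000·1.7500² = 1.8375 m while stopping
human closes 0.0000·1.8100 = 0.0000 m
C+Z_d+Z_r = 0.0600+0.0200+0.0400 = 0.1200 m
S_min ≈ 0.1260+1.8375+0.0000+0.1200  ⇒  S_min = 4167/2000 m

S_min = 4167/2000 m = 2.0835 m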